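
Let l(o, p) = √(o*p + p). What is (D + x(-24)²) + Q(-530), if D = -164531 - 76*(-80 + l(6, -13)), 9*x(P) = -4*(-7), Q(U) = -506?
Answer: -12874733/81 - 76*I*√91 ≈ -1.5895e+5 - 724.99*I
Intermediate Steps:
x(P) = 28/9 (x(P) = (-4*(-7))/9 = (⅑)*28 = 28/9)
l(o, p) = √(p + o*p)
D = -158451 - 76*I*√91 (D = -164531 - 76*(-80 + √(-13*(1 + 6))) = -164531 - 76*(-80 + √(-13*7)) = -164531 - 76*(-80 + √(-91)) = -164531 - 76*(-80 + I*√91) = -164531 - (-6080 + 76*I*√91) = -164531 + (6080 - 76*I*√91) = -158451 - 76*I*√91 ≈ -1.5845e+5 - 724.99*I)
(D + x(-24)²) + Q(-530) = ((-158451 - 76*I*√91) + (28/9)²) - 506 = ((-158451 - 76*I*√91) + 784/81) - 506 = (-12833747/81 - 76*I*√91) - 506 = -12874733/81 - 76*I*√91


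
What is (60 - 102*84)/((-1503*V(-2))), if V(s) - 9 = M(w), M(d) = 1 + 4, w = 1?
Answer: 1418/3507 ≈ 0.40433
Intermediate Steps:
M(d) = 5
V(s) = 14 (V(s) = 9 + 5 = 14)
(60 - 102*84)/((-1503*V(-2))) = (60 - 102*84)/((-1503*14)) = (60 - 8568)/(-21042) = -8508*(-1/21042) = 1418/3507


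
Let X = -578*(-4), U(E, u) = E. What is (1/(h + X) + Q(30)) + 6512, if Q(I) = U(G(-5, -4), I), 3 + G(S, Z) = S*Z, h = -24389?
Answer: 144140732/22077 ≈ 6529.0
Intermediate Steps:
G(S, Z) = -3 + S*Z
X = 2312
Q(I) = 17 (Q(I) = -3 - 5*(-4) = -3 + 20 = 17)
(1/(h + X) + Q(30)) + 6512 = (1/(-24389 + 2312) + 17) + 6512 = (1/(-22077) + 17) + 6512 = (-1/22077 + 17) + 6512 = 375308/22077 + 6512 = 144140732/22077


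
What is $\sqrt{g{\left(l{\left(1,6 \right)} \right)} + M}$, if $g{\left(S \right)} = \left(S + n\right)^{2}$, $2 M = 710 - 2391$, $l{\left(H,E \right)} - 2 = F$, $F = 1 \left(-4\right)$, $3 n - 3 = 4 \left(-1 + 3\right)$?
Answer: $\frac{i \sqrt{30158}}{6} \approx 28.943 i$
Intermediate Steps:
$n = \frac{11}{3}$ ($n = 1 + \frac{4 \left(-1 + 3\right)}{3} = 1 + \frac{4 \cdot 2}{3} = 1 + \frac{1}{3} \cdot 8 = 1 + \frac{8}{3} = \frac{11}{3} \approx 3.6667$)
$F = -4$
$l{\left(H,E \right)} = -2$ ($l{\left(H,E \right)} = 2 - 4 = -2$)
$M = - \frac{1681}{2}$ ($M = \frac{710 - 2391}{2} = \frac{1}{2} \left(-1681\right) = - \frac{1681}{2} \approx -840.5$)
$g{\left(S \right)} = \left(\frac{11}{3} + S\right)^{2}$ ($g{\left(S \right)} = \left(S + \frac{11}{3}\right)^{2} = \left(\frac{11}{3} + S\right)^{2}$)
$\sqrt{g{\left(l{\left(1,6 \right)} \right)} + M} = \sqrt{\frac{\left(11 + 3 \left(-2\right)\right)^{2}}{9} - \frac{1681}{2}} = \sqrt{\frac{\left(11 - 6\right)^{2}}{9} - \frac{1681}{2}} = \sqrt{\frac{5^{2}}{9} - \frac{1681}{2}} = \sqrt{\frac{1}{9} \cdot 25 - \frac{1681}{2}} = \sqrt{\frac{25}{9} - \frac{1681}{2}} = \sqrt{- \frac{15079}{18}} = \frac{i \sqrt{30158}}{6}$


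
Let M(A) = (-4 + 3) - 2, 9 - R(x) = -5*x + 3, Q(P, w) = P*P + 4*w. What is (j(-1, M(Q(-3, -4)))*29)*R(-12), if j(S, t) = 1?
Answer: -1566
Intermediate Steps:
Q(P, w) = P² + 4*w
R(x) = 6 + 5*x (R(x) = 9 - (-5*x + 3) = 9 - (3 - 5*x) = 9 + (-3 + 5*x) = 6 + 5*x)
M(A) = -3 (M(A) = -1 - 2 = -3)
(j(-1, M(Q(-3, -4)))*29)*R(-12) = (1*29)*(6 + 5*(-12)) = 29*(6 - 60) = 29*(-54) = -1566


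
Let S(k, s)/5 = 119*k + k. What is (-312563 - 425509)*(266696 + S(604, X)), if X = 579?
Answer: -464318142912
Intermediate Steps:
S(k, s) = 600*k (S(k, s) = 5*(119*k + k) = 5*(120*k) = 600*k)
(-312563 - 425509)*(266696 + S(604, X)) = (-312563 - 425509)*(266696 + 600*604) = -738072*(266696 + 362400) = -738072*629096 = -464318142912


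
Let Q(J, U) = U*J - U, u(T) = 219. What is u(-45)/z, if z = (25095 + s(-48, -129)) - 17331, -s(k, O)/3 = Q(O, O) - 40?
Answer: -73/14142 ≈ -0.0051619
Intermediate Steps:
Q(J, U) = -U + J*U (Q(J, U) = J*U - U = -U + J*U)
s(k, O) = 120 - 3*O*(-1 + O) (s(k, O) = -3*(O*(-1 + O) - 40) = -3*(-40 + O*(-1 + O)) = 120 - 3*O*(-1 + O))
z = -42426 (z = (25095 + (120 - 3*(-129)*(-1 - 129))) - 17331 = (25095 + (120 - 3*(-129)*(-130))) - 17331 = (25095 + (120 - 50310)) - 17331 = (25095 - 50190) - 17331 = -25095 - 17331 = -42426)
u(-45)/z = 219/(-42426) = 219*(-1/42426) = -73/14142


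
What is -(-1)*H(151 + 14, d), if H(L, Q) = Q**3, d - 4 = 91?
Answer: 857375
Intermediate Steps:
d = 95 (d = 4 + 91 = 95)
-(-1)*H(151 + 14, d) = -(-1)*95**3 = -(-1)*857375 = -1*(-857375) = 857375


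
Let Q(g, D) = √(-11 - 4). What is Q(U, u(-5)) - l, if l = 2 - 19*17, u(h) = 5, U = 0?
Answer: 321 + I*√15 ≈ 321.0 + 3.873*I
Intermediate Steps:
l = -321 (l = 2 - 323 = -321)
Q(g, D) = I*√15 (Q(g, D) = √(-15) = I*√15)
Q(U, u(-5)) - l = I*√15 - 1*(-321) = I*√15 + 321 = 321 + I*√15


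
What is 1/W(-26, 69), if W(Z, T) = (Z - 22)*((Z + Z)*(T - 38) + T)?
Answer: 1/74064 ≈ 1.3502e-5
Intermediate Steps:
W(Z, T) = (-22 + Z)*(T + 2*Z*(-38 + T)) (W(Z, T) = (-22 + Z)*((2*Z)*(-38 + T) + T) = (-22 + Z)*(2*Z*(-38 + T) + T) = (-22 + Z)*(T + 2*Z*(-38 + T)))
1/W(-26, 69) = 1/(-76*(-26)**2 - 22*69 + 1672*(-26) - 43*69*(-26) + 2*69*(-26)**2) = 1/(-76*676 - 1518 - 43472 + 77142 + 2*69*676) = 1/(-51376 - 1518 - 43472 + 77142 + 93288) = 1/74064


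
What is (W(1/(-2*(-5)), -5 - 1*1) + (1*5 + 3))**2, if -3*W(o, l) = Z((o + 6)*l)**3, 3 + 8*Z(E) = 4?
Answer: 150970369/2359296 ≈ 63.990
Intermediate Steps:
Z(E) = 1/8 (Z(E) = -3/8 + (1/8)*4 = -3/8 + 1/2 = 1/8)
W(o, l) = -1/1536 (W(o, l) = -(1/8)**3/3 = -1/3*1/512 = -1/1536)
(W(1/(-2*(-5)), -5 - 1*1) + (1*5 + 3))**2 = (-1/1536 + (1*5 + 3))**2 = (-1/1536 + (5 + 3))**2 = (-1/1536 + 8)**2 = (12287/1536)**2 = 150970369/2359296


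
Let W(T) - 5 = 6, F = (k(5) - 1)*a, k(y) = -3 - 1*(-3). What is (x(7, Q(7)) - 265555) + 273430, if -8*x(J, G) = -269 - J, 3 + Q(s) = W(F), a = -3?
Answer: 15819/2 ≈ 7909.5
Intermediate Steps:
k(y) = 0 (k(y) = -3 + 3 = 0)
F = 3 (F = (0 - 1)*(-3) = -1*(-3) = 3)
W(T) = 11 (W(T) = 5 + 6 = 11)
Q(s) = 8 (Q(s) = -3 + 11 = 8)
x(J, G) = 269/8 + J/8 (x(J, G) = -(-269 - J)/8 = 269/8 + J/8)
(x(7, Q(7)) - 265555) + 273430 = ((269/8 + (1/8)*7) - 265555) + 273430 = ((269/8 + 7/8) - 265555) + 273430 = (69/2 - 265555) + 273430 = -531041/2 + 273430 = 15819/2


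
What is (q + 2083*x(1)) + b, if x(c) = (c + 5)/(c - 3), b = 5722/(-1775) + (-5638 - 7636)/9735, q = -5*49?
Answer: -22458629954/3455925 ≈ -6498.6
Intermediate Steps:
q = -245
b = -15853004/3455925 (b = 5722*(-1/1775) - 13274*1/9735 = -5722/1775 - 13274/9735 = -15853004/3455925 ≈ -4.5872)
x(c) = (5 + c)/(-3 + c)
(q + 2083*x(1)) + b = (-245 + 2083*((5 + 1)/(-3 + 1))) - 15853004/3455925 = (-245 + 2083*(6/(-2))) - 15853004/3455925 = (-245 + 2083*(-1/2*6)) - 15853004/3455925 = (-245 + 2083*(-3)) - 15853004/3455925 = (-245 - 6249) - 15853004/3455925 = -6494 - 15853004/3455925 = -22458629954/3455925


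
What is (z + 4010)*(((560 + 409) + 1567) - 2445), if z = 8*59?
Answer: 407862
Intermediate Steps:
z = 472
(z + 4010)*(((560 + 409) + 1567) - 2445) = (472 + 4010)*(((560 + 409) + 1567) - 2445) = 4482*((969 + 1567) - 2445) = 4482*(2536 - 2445) = 4482*91 = 407862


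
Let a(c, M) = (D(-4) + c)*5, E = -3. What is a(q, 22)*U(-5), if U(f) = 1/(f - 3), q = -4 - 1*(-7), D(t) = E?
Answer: 0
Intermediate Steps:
D(t) = -3
q = 3 (q = -4 + 7 = 3)
a(c, M) = -15 + 5*c (a(c, M) = (-3 + c)*5 = -15 + 5*c)
U(f) = 1/(-3 + f)
a(q, 22)*U(-5) = (-15 + 5*3)/(-3 - 5) = (-15 + 15)/(-8) = 0*(-1/8) = 0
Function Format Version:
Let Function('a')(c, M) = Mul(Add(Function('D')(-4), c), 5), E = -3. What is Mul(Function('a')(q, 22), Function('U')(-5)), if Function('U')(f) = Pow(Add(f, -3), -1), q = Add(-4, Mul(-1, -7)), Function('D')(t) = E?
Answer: 0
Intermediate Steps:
Function('D')(t) = -3
q = 3 (q = Add(-4, 7) = 3)
Function('a')(c, M) = Add(-15, Mul(5, c)) (Function('a')(c, M) = Mul(Add(-3, c), 5) = Add(-15, Mul(5, c)))
Function('U')(f) = Pow(Add(-3, f), -1)
Mul(Function('a')(q, 22), Function('U')(-5)) = Mul(Add(-15, Mul(5, 3)), Pow(Add(-3, -5), -1)) = Mul(Add(-15, 15), Pow(-8, -1)) = Mul(0, Rational(-1, 8)) = 0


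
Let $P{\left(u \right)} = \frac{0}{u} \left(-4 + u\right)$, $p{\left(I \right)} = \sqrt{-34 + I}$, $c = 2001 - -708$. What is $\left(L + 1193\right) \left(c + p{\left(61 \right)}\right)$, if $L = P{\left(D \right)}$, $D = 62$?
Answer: $3231837 + 3579 \sqrt{3} \approx 3.238 \cdot 10^{6}$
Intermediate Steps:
$c = 2709$ ($c = 2001 + 708 = 2709$)
$P{\left(u \right)} = 0$ ($P{\left(u \right)} = 0 \left(-4 + u\right) = 0$)
$L = 0$
$\left(L + 1193\right) \left(c + p{\left(61 \right)}\right) = \left(0 + 1193\right) \left(2709 + \sqrt{-34 + 61}\right) = 1193 \left(2709 + \sqrt{27}\right) = 1193 \left(2709 + 3 \sqrt{3}\right) = 3231837 + 3579 \sqrt{3}$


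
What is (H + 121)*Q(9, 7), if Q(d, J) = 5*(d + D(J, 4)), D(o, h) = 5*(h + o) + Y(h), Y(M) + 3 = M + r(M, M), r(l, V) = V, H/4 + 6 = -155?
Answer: -180435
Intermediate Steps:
H = -644 (H = -24 + 4*(-155) = -24 - 620 = -644)
Y(M) = -3 + 2*M (Y(M) = -3 + (M + M) = -3 + 2*M)
D(o, h) = -3 + 5*o + 7*h (D(o, h) = 5*(h + o) + (-3 + 2*h) = (5*h + 5*o) + (-3 + 2*h) = -3 + 5*o + 7*h)
Q(d, J) = 125 + 5*d + 25*J (Q(d, J) = 5*(d + (-3 + 5*J + 7*4)) = 5*(d + (-3 + 5*J + 28)) = 5*(d + (25 + 5*J)) = 5*(25 + d + 5*J) = 125 + 5*d + 25*J)
(H + 121)*Q(9, 7) = (-644 + 121)*(125 + 5*9 + 25*7) = -523*(125 + 45 + 175) = -523*345 = -180435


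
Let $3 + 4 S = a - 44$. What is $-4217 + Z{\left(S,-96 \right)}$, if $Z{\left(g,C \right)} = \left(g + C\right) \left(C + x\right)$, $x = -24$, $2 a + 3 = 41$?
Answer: $8143$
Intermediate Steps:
$a = 19$ ($a = - \frac{3}{2} + \frac{1}{2} \cdot 41 = - \frac{3}{2} + \frac{41}{2} = 19$)
$S = -7$ ($S = - \frac{3}{4} + \frac{19 - 44}{4} = - \frac{3}{4} + \frac{1}{4} \left(-25\right) = - \frac{3}{4} - \frac{25}{4} = -7$)
$Z{\left(g,C \right)} = \left(-24 + C\right) \left(C + g\right)$ ($Z{\left(g,C \right)} = \left(g + C\right) \left(C - 24\right) = \left(C + g\right) \left(-24 + C\right) = \left(-24 + C\right) \left(C + g\right)$)
$-4217 + Z{\left(S,-96 \right)} = -4217 - \left(-3144 - 9216\right) = -4217 + \left(9216 + 2304 + 168 + 672\right) = -4217 + 12360 = 8143$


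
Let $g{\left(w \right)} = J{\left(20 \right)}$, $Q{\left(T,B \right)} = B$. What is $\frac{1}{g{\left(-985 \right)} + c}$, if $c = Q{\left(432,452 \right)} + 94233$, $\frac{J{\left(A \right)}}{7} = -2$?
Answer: $\frac{1}{94671} \approx 1.0563 \cdot 10^{-5}$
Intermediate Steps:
$J{\left(A \right)} = -14$ ($J{\left(A \right)} = 7 \left(-2\right) = -14$)
$g{\left(w \right)} = -14$
$c = 94685$ ($c = 452 + 94233 = 94685$)
$\frac{1}{g{\left(-985 \right)} + c} = \frac{1}{-14 + 94685} = \frac{1}{94671}$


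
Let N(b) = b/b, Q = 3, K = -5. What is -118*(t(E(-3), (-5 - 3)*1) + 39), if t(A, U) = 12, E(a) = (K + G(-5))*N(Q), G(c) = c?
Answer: -6018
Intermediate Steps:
N(b) = 1
E(a) = -10 (E(a) = (-5 - 5)*1 = -10*1 = -10)
-118*(t(E(-3), (-5 - 3)*1) + 39) = -118*(12 + 39) = -118*51 = -6018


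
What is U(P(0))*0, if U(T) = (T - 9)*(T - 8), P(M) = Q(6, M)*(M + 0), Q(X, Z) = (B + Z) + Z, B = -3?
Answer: 0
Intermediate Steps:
Q(X, Z) = -3 + 2*Z (Q(X, Z) = (-3 + Z) + Z = -3 + 2*Z)
P(M) = M*(-3 + 2*M) (P(M) = (-3 + 2*M)*(M + 0) = (-3 + 2*M)*M = M*(-3 + 2*M))
U(T) = (-9 + T)*(-8 + T)
U(P(0))*0 = (72 + (0*(-3 + 2*0))² - 0*(-3 + 2*0))*0 = (72 + (0*(-3 + 0))² - 0*(-3 + 0))*0 = (72 + (0*(-3))² - 0*(-3))*0 = (72 + 0² - 17*0)*0 = (72 + 0 + 0)*0 = 72*0 = 0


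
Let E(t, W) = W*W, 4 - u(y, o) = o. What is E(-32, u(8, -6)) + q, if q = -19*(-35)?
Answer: 765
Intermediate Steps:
q = 665
u(y, o) = 4 - o
E(t, W) = W**2
E(-32, u(8, -6)) + q = (4 - 1*(-6))**2 + 665 = (4 + 6)**2 + 665 = 10**2 + 665 = 100 + 665 = 765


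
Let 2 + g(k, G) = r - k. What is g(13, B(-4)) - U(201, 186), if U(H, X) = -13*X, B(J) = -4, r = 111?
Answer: 2514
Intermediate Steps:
g(k, G) = 109 - k (g(k, G) = -2 + (111 - k) = 109 - k)
g(13, B(-4)) - U(201, 186) = (109 - 1*13) - (-13)*186 = (109 - 13) - 1*(-2418) = 96 + 2418 = 2514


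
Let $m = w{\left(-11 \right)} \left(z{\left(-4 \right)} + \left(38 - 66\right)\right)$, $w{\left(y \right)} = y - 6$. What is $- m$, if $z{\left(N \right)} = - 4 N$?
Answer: $-204$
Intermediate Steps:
$w{\left(y \right)} = -6 + y$
$m = 204$ ($m = \left(-6 - 11\right) \left(\left(-4\right) \left(-4\right) + \left(38 - 66\right)\right) = - 17 \left(16 - 28\right) = \left(-17\right) \left(-12\right) = 204$)
$- m = \left(-1\right) 204 = -204$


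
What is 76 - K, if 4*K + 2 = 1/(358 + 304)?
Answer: 202571/2648 ≈ 76.500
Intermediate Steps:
K = -1323/2648 (K = -1/2 + 1/(4*(358 + 304)) = -1/2 + (1/4)/662 = -1/2 + (1/4)*(1/662) = -1/2 + 1/2648 = -1323/2648 ≈ -0.49962)
76 - K = 76 - 1*(-1323/2648) = 76 + 1323/2648 = 202571/2648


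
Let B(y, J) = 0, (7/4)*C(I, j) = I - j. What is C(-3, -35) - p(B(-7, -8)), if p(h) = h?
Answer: 128/7 ≈ 18.286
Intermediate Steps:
C(I, j) = -4*j/7 + 4*I/7 (C(I, j) = 4*(I - j)/7 = -4*j/7 + 4*I/7)
C(-3, -35) - p(B(-7, -8)) = (-4/7*(-35) + (4/7)*(-3)) - 1*0 = (20 - 12/7) + 0 = 128/7 + 0 = 128/7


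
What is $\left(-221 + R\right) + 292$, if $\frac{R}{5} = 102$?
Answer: $581$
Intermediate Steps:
$R = 510$ ($R = 5 \cdot 102 = 510$)
$\left(-221 + R\right) + 292 = \left(-221 + 510\right) + 292 = 289 + 292 = 581$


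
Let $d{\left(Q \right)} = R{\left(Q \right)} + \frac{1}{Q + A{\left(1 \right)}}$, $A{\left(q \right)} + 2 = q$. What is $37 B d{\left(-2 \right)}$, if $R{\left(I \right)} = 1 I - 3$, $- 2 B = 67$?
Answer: $\frac{19832}{3} \approx 6610.7$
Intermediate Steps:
$B = - \frac{67}{2}$ ($B = \left(- \frac{1}{2}\right) 67 = - \frac{67}{2} \approx -33.5$)
$A{\left(q \right)} = -2 + q$
$R{\left(I \right)} = -3 + I$ ($R{\left(I \right)} = I - 3 = -3 + I$)
$d{\left(Q \right)} = -3 + Q + \frac{1}{-1 + Q}$ ($d{\left(Q \right)} = \left(-3 + Q\right) + \frac{1}{Q + \left(-2 + 1\right)} = \left(-3 + Q\right) + \frac{1}{Q - 1} = \left(-3 + Q\right) + \frac{1}{-1 + Q} = -3 + Q + \frac{1}{-1 + Q}$)
$37 B d{\left(-2 \right)} = 37 \left(- \frac{67}{2}\right) \frac{4 - -2 - 2 \left(-3 - 2\right)}{-1 - 2} = - \frac{2479 \frac{4 + 2 - -10}{-3}}{2} = - \frac{2479 \left(- \frac{4 + 2 + 10}{3}\right)}{2} = - \frac{2479 \left(\left(- \frac{1}{3}\right) 16\right)}{2} = \left(- \frac{2479}{2}\right) \left(- \frac{16}{3}\right) = \frac{19832}{3}$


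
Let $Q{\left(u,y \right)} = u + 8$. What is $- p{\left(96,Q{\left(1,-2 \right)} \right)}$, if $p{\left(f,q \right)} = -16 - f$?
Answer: $112$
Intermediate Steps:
$Q{\left(u,y \right)} = 8 + u$
$- p{\left(96,Q{\left(1,-2 \right)} \right)} = - (-16 - 96) = \left(-1\right) \left(-112\right) = 112$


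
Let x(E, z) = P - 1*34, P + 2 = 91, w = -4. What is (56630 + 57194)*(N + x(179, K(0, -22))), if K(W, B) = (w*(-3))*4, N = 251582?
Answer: 28642329888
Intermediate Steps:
P = 89 (P = -2 + 91 = 89)
K(W, B) = 48 (K(W, B) = -4*(-3)*4 = 12*4 = 48)
x(E, z) = 55 (x(E, z) = 89 - 1*34 = 89 - 34 = 55)
(56630 + 57194)*(N + x(179, K(0, -22))) = (56630 + 57194)*(251582 + 55) = 113824*251637 = 28642329888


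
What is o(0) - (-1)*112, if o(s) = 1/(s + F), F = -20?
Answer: 2239/20 ≈ 111.95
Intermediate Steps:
o(s) = 1/(-20 + s) (o(s) = 1/(s - 20) = 1/(-20 + s))
o(0) - (-1)*112 = 1/(-20 + 0) - (-1)*112 = 1/(-20) - 1*(-112) = -1/20 + 112 = 2239/20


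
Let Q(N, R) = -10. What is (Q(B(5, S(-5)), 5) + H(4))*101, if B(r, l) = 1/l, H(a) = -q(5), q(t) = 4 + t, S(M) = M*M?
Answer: -1919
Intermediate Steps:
S(M) = M²
H(a) = -9 (H(a) = -(4 + 5) = -1*9 = -9)
B(r, l) = 1/l
(Q(B(5, S(-5)), 5) + H(4))*101 = (-10 - 9)*101 = -19*101 = -1919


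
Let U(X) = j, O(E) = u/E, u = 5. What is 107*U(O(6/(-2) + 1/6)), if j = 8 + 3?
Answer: 1177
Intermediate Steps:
j = 11
O(E) = 5/E
U(X) = 11
107*U(O(6/(-2) + 1/6)) = 107*11 = 1177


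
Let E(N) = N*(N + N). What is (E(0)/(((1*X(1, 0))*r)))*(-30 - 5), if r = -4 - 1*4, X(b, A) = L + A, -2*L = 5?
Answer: 0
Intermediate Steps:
L = -5/2 (L = -½*5 = -5/2 ≈ -2.5000)
X(b, A) = -5/2 + A
E(N) = 2*N² (E(N) = N*(2*N) = 2*N²)
r = -8 (r = -4 - 4 = -8)
(E(0)/(((1*X(1, 0))*r)))*(-30 - 5) = ((2*0²)/(((1*(-5/2 + 0))*(-8))))*(-30 - 5) = ((2*0)/(((1*(-5/2))*(-8))))*(-35) = (0/((-5/2*(-8))))*(-35) = (0/20)*(-35) = (0*(1/20))*(-35) = 0*(-35) = 0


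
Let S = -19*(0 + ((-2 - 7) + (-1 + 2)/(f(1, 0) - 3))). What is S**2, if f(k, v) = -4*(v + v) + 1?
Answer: 130321/4 ≈ 32580.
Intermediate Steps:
f(k, v) = 1 - 8*v (f(k, v) = -8*v + 1 = 1 - 8*v)
S = 361/2 (S = -19*(0 + ((-2 - 7) + (-1 + 2)/((1 - 8*0) - 3))) = -19*(0 + (-9 + 1/((1 + 0) - 3))) = -19*(0 + (-9 + 1/(1 - 3))) = -19*(0 + (-9 + 1/(-2))) = -19*(0 + (-9 + 1*(-1/2))) = -19*(0 + (-9 - 1/2)) = -19*(0 - 19/2) = -19*(-19/2) = 361/2 ≈ 180.50)
S**2 = (361/2)**2 = 130321/4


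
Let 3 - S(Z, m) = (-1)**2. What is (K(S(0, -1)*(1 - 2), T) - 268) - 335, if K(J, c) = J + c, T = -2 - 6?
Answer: -613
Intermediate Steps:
S(Z, m) = 2 (S(Z, m) = 3 - 1*(-1)**2 = 3 - 1*1 = 3 - 1 = 2)
T = -8
(K(S(0, -1)*(1 - 2), T) - 268) - 335 = ((2*(1 - 2) - 8) - 268) - 335 = ((2*(-1) - 8) - 268) - 335 = ((-2 - 8) - 268) - 335 = (-10 - 268) - 335 = -278 - 335 = -613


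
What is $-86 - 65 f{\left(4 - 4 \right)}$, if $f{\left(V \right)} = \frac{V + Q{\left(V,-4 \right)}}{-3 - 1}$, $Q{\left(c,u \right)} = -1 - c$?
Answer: $- \frac{409}{4} \approx -102.25$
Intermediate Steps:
$f{\left(V \right)} = \frac{1}{4}$ ($f{\left(V \right)} = \frac{V - \left(1 + V\right)}{-3 - 1} = - \frac{1}{-4} = \left(-1\right) \left(- \frac{1}{4}\right) = \frac{1}{4}$)
$-86 - 65 f{\left(4 - 4 \right)} = -86 - \frac{65}{4} = - \frac{409}{4}$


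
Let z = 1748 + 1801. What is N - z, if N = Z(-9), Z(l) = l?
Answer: -3558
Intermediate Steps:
z = 3549
N = -9
N - z = -9 - 1*3549 = -9 - 3549 = -3558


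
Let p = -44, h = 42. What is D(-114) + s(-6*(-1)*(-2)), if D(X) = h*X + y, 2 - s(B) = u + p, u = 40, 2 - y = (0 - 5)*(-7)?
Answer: -4815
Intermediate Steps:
y = -33 (y = 2 - (0 - 5)*(-7) = 2 - (-5)*(-7) = 2 - 1*35 = 2 - 35 = -33)
s(B) = 6 (s(B) = 2 - (40 - 44) = 2 - 1*(-4) = 2 + 4 = 6)
D(X) = -33 + 42*X (D(X) = 42*X - 33 = -33 + 42*X)
D(-114) + s(-6*(-1)*(-2)) = (-33 + 42*(-114)) + 6 = (-33 - 4788) + 6 = -4821 + 6 = -4815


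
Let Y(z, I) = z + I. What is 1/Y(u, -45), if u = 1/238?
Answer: -238/10709 ≈ -0.022224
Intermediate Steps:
u = 1/238 ≈ 0.0042017
Y(z, I) = I + z
1/Y(u, -45) = 1/(-45 + 1/238) = 1/(-10709/238) = -238/10709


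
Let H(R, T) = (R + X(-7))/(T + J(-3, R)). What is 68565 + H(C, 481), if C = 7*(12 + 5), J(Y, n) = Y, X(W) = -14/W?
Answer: 32774191/478 ≈ 68565.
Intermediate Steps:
C = 119 (C = 7*17 = 119)
H(R, T) = (2 + R)/(-3 + T) (H(R, T) = (R - 14/(-7))/(T - 3) = (R - 14*(-1/7))/(-3 + T) = (R + 2)/(-3 + T) = (2 + R)/(-3 + T))
68565 + H(C, 481) = 68565 + (2 + 119)/(-3 + 481) = 68565 + 121/478 = 32774191/478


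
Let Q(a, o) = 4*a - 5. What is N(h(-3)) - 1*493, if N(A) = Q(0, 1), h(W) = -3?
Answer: -498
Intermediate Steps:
Q(a, o) = -5 + 4*a
N(A) = -5 (N(A) = -5 + 4*0 = -5 + 0 = -5)
N(h(-3)) - 1*493 = -5 - 1*493 = -5 - 493 = -498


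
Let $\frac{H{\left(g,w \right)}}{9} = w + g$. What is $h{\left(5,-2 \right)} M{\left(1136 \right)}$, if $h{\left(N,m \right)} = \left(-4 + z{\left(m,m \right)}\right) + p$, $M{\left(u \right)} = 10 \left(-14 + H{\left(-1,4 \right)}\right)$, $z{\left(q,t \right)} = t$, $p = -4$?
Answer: $-1300$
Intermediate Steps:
$H{\left(g,w \right)} = 9 g + 9 w$ ($H{\left(g,w \right)} = 9 \left(w + g\right) = 9 \left(g + w\right) = 9 g + 9 w$)
$M{\left(u \right)} = 130$ ($M{\left(u \right)} = 10 \left(-14 + \left(9 \left(-1\right) + 9 \cdot 4\right)\right) = 10 \left(-14 + \left(-9 + 36\right)\right) = 10 \left(-14 + 27\right) = 10 \cdot 13 = 130$)
$h{\left(N,m \right)} = -8 + m$ ($h{\left(N,m \right)} = \left(-4 + m\right) - 4 = -8 + m$)
$h{\left(5,-2 \right)} M{\left(1136 \right)} = \left(-8 - 2\right) 130 = \left(-10\right) 130 = -1300$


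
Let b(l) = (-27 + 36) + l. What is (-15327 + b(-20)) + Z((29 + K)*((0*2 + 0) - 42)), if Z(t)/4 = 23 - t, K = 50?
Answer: -1974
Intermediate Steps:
b(l) = 9 + l
Z(t) = 92 - 4*t (Z(t) = 4*(23 - t) = 92 - 4*t)
(-15327 + b(-20)) + Z((29 + K)*((0*2 + 0) - 42)) = (-15327 + (9 - 20)) + (92 - 4*(29 + 50)*((0*2 + 0) - 42)) = (-15327 - 11) + (92 - 316*((0 + 0) - 42)) = -15338 + (92 - 316*(0 - 42)) = -15338 + (92 - 316*(-42)) = -15338 + (92 - 4*(-3318)) = -15338 + (92 + 13272) = -15338 + 13364 = -1974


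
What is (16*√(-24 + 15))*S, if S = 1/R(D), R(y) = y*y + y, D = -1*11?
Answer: 24*I/55 ≈ 0.43636*I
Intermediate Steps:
D = -11
R(y) = y + y² (R(y) = y² + y = y + y²)
S = 1/110 (S = 1/(-11*(1 - 11)) = 1/(-11*(-10)) = 1/110 ≈ 0.0090909)
(16*√(-24 + 15))*S = (16*√(-24 + 15))*(1/110) = (16*√(-9))*(1/110) = (16*(3*I))*(1/110) = (48*I)*(1/110) = 24*I/55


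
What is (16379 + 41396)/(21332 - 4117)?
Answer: 11555/3443 ≈ 3.3561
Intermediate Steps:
(16379 + 41396)/(21332 - 4117) = 57775/17215 = 57775*(1/17215) = 11555/3443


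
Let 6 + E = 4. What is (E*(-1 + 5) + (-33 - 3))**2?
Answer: 1936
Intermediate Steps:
E = -2 (E = -6 + 4 = -2)
(E*(-1 + 5) + (-33 - 3))**2 = (-2*(-1 + 5) + (-33 - 3))**2 = (-2*4 - 36)**2 = (-8 - 36)**2 = (-44)**2 = 1936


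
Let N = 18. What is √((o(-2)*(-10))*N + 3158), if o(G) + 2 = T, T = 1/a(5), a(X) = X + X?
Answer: 10*√35 ≈ 59.161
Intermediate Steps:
a(X) = 2*X
T = ⅒ (T = 1/(2*5) = 1/10 = 1*(⅒) = ⅒ ≈ 0.10000)
o(G) = -19/10 (o(G) = -2 + ⅒ = -19/10)
√((o(-2)*(-10))*N + 3158) = √(-19/10*(-10)*18 + 3158) = √(19*18 + 3158) = √(342 + 3158) = √3500 = 10*√35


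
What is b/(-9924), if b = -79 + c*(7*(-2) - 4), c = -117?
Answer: -2027/9924 ≈ -0.20425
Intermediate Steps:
b = 2027 (b = -79 - 117*(7*(-2) - 4) = -79 - 117*(-14 - 4) = -79 - 117*(-18) = -79 + 2106 = 2027)
b/(-9924) = 2027/(-9924) = 2027*(-1/9924) = -2027/9924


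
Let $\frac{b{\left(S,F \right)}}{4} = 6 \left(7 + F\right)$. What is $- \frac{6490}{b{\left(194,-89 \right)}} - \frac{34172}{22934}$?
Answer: $\frac{20397791}{11283528} \approx 1.8077$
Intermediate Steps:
$b{\left(S,F \right)} = 168 + 24 F$ ($b{\left(S,F \right)} = 4 \cdot 6 \left(7 + F\right) = 4 \left(42 + 6 F\right) = 168 + 24 F$)
$- \frac{6490}{b{\left(194,-89 \right)}} - \frac{34172}{22934} = - \frac{6490}{168 + 24 \left(-89\right)} - \frac{34172}{22934} = - \frac{6490}{168 - 2136} - \frac{17086}{11467} = - \frac{6490}{-1968} - \frac{17086}{11467} = \left(-6490\right) \left(- \frac{1}{1968}\right) - \frac{17086}{11467} = \frac{3245}{984} - \frac{17086}{11467} = \frac{20397791}{11283528}$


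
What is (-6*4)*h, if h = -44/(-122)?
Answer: -528/61 ≈ -8.6557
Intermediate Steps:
h = 22/61 (h = -44*(-1/122) = 22/61 ≈ 0.36066)
(-6*4)*h = -6*4*(22/61) = -24*22/61 = -528/61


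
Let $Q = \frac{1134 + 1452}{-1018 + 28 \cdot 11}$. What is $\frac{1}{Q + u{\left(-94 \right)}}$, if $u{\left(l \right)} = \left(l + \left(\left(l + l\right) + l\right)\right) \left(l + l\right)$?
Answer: $\frac{355}{25092947} \approx 1.4147 \cdot 10^{-5}$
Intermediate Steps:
$Q = - \frac{1293}{355}$ ($Q = \frac{2586}{-1018 + 308} = \frac{2586}{-710} = 2586 \left(- \frac{1}{710}\right) = - \frac{1293}{355} \approx -3.6423$)
$u{\left(l \right)} = 8 l^{2}$ ($u{\left(l \right)} = \left(l + \left(2 l + l\right)\right) 2 l = \left(l + 3 l\right) 2 l = 4 l 2 l = 8 l^{2}$)
$\frac{1}{Q + u{\left(-94 \right)}} = \frac{1}{- \frac{1293}{355} + 8 \left(-94\right)^{2}} = \frac{1}{- \frac{1293}{355} + 8 \cdot 8836} = \frac{1}{- \frac{1293}{355} + 70688} = \frac{1}{\frac{25092947}{355}} = \frac{355}{25092947}$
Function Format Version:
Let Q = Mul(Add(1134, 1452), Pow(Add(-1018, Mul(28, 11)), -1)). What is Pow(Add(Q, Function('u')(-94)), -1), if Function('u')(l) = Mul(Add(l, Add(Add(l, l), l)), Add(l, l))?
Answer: Rational(355, 25092947) ≈ 1.4147e-5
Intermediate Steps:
Q = Rational(-1293, 355) (Q = Mul(2586, Pow(Add(-1018, 308), -1)) = Mul(2586, Pow(-710, -1)) = Mul(2586, Rational(-1, 710)) = Rational(-1293, 355) ≈ -3.6423)
Function('u')(l) = Mul(8, Pow(l, 2)) (Function('u')(l) = Mul(Add(l, Add(Mul(2, l), l)), Mul(2, l)) = Mul(Add(l, Mul(3, l)), Mul(2, l)) = Mul(Mul(4, l), Mul(2, l)) = Mul(8, Pow(l, 2)))
Pow(Add(Q, Function('u')(-94)), -1) = Pow(Add(Rational(-1293, 355), Mul(8, Pow(-94, 2))), -1) = Pow(Add(Rational(-1293, 355), Mul(8, 8836)), -1) = Pow(Add(Rational(-1293, 355), 70688), -1) = Pow(Rational(25092947, 355), -1) = Rational(355, 25092947)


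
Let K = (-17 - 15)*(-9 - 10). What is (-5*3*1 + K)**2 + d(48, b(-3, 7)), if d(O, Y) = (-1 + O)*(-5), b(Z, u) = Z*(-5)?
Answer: 351414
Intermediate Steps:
b(Z, u) = -5*Z
K = 608 (K = -32*(-19) = 608)
d(O, Y) = 5 - 5*O
(-5*3*1 + K)**2 + d(48, b(-3, 7)) = (-5*3*1 + 608)**2 + (5 - 5*48) = (-15*1 + 608)**2 + (5 - 240) = (-15 + 608)**2 - 235 = 593**2 - 235 = 351649 - 235 = 351414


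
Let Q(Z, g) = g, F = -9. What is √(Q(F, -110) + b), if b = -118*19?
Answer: 28*I*√3 ≈ 48.497*I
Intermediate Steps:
b = -2242
√(Q(F, -110) + b) = √(-110 - 2242) = √(-2352) = 28*I*√3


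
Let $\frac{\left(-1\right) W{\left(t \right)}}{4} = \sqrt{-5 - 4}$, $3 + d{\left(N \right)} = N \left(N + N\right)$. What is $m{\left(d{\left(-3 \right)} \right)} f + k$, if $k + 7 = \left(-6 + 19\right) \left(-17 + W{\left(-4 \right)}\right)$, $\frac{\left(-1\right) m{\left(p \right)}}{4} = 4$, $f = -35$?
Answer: $332 - 156 i \approx 332.0 - 156.0 i$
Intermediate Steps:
$d{\left(N \right)} = -3 + 2 N^{2}$ ($d{\left(N \right)} = -3 + N \left(N + N\right) = -3 + N 2 N = -3 + 2 N^{2}$)
$m{\left(p \right)} = -16$ ($m{\left(p \right)} = \left(-4\right) 4 = -16$)
$W{\left(t \right)} = - 12 i$ ($W{\left(t \right)} = - 4 \sqrt{-5 - 4} = - 4 \sqrt{-9} = - 4 \cdot 3 i = - 12 i$)
$k = -228 - 156 i$ ($k = -7 + \left(-6 + 19\right) \left(-17 - 12 i\right) = -7 + 13 \left(-17 - 12 i\right) = -7 - \left(221 + 156 i\right) = -228 - 156 i \approx -228.0 - 156.0 i$)
$m{\left(d{\left(-3 \right)} \right)} f + k = \left(-16\right) \left(-35\right) - \left(228 + 156 i\right) = 560 - \left(228 + 156 i\right) = 332 - 156 i$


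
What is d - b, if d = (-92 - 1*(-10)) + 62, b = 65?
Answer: -85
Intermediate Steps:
d = -20 (d = (-92 + 10) + 62 = -82 + 62 = -20)
d - b = -20 - 1*65 = -20 - 65 = -85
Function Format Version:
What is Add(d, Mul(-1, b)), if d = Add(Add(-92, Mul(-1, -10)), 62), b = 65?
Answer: -85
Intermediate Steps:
d = -20 (d = Add(Add(-92, 10), 62) = Add(-82, 62) = -20)
Add(d, Mul(-1, b)) = Add(-20, Mul(-1, 65)) = Add(-20, -65) = -85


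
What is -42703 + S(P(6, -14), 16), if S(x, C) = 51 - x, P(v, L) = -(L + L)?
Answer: -42680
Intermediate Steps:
P(v, L) = -2*L
-42703 + S(P(6, -14), 16) = -42703 + (51 - (-2)*(-14)) = -42703 + (51 - 1*28) = -42703 + (51 - 28) = -42703 + 23 = -42680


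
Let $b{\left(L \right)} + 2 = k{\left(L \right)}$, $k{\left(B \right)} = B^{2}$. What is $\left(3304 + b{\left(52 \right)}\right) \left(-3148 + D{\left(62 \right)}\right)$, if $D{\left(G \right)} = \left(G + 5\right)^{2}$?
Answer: $8054046$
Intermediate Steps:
$D{\left(G \right)} = \left(5 + G\right)^{2}$
$b{\left(L \right)} = -2 + L^{2}$
$\left(3304 + b{\left(52 \right)}\right) \left(-3148 + D{\left(62 \right)}\right) = \left(3304 - \left(2 - 52^{2}\right)\right) \left(-3148 + \left(5 + 62\right)^{2}\right) = \left(3304 + \left(-2 + 2704\right)\right) \left(-3148 + 67^{2}\right) = \left(3304 + 2702\right) \left(-3148 + 4489\right) = 6006 \cdot 1341 = 8054046$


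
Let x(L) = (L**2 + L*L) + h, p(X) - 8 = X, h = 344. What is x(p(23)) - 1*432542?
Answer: -430276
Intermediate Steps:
p(X) = 8 + X
x(L) = 344 + 2*L**2 (x(L) = (L**2 + L*L) + 344 = (L**2 + L**2) + 344 = 2*L**2 + 344 = 344 + 2*L**2)
x(p(23)) - 1*432542 = (344 + 2*(8 + 23)**2) - 1*432542 = (344 + 2*31**2) - 432542 = (344 + 2*961) - 432542 = (344 + 1922) - 432542 = 2266 - 432542 = -430276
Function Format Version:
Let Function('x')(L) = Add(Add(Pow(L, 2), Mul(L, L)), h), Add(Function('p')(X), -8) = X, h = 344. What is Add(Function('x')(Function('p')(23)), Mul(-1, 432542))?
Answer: -430276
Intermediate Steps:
Function('p')(X) = Add(8, X)
Function('x')(L) = Add(344, Mul(2, Pow(L, 2))) (Function('x')(L) = Add(Add(Pow(L, 2), Mul(L, L)), 344) = Add(Add(Pow(L, 2), Pow(L, 2)), 344) = Add(Mul(2, Pow(L, 2)), 344) = Add(344, Mul(2, Pow(L, 2))))
Add(Function('x')(Function('p')(23)), Mul(-1, 432542)) = Add(Add(344, Mul(2, Pow(Add(8, 23), 2))), Mul(-1, 432542)) = Add(Add(344, Mul(2, Pow(31, 2))), -432542) = Add(Add(344, Mul(2, 961)), -432542) = Add(Add(344, 1922), -432542) = Add(2266, -432542) = -430276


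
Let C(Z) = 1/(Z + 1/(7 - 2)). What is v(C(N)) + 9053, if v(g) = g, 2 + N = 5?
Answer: 144853/16 ≈ 9053.3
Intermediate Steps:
N = 3 (N = -2 + 5 = 3)
C(Z) = 1/(⅕ + Z) (C(Z) = 1/(Z + 1/5) = 1/(Z + ⅕) = 1/(⅕ + Z))
v(C(N)) + 9053 = 5/(1 + 5*3) + 9053 = 5/(1 + 15) + 9053 = 5/16 + 9053 = 144853/16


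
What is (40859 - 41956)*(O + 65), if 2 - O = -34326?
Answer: -37729121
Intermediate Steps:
O = 34328 (O = 2 - 1*(-34326) = 2 + 34326 = 34328)
(40859 - 41956)*(O + 65) = (40859 - 41956)*(34328 + 65) = -1097*34393 = -37729121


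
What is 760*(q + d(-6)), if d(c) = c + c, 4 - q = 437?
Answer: -338200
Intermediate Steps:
q = -433 (q = 4 - 1*437 = 4 - 437 = -433)
d(c) = 2*c
760*(q + d(-6)) = 760*(-433 + 2*(-6)) = 760*(-433 - 12) = 760*(-445) = -338200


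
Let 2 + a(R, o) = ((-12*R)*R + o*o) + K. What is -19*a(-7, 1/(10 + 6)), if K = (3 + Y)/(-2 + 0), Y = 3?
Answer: 2884333/256 ≈ 11267.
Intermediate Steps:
K = -3 (K = (3 + 3)/(-2 + 0) = 6/(-2) = 6*(-½) = -3)
a(R, o) = -5 + o² - 12*R² (a(R, o) = -2 + (((-12*R)*R + o*o) - 3) = -2 + ((-12*R² + o²) - 3) = -2 + ((o² - 12*R²) - 3) = -2 + (-3 + o² - 12*R²) = -5 + o² - 12*R²)
-19*a(-7, 1/(10 + 6)) = -19*(-5 + (1/(10 + 6))² - 12*(-7)²) = -19*(-5 + (1/16)² - 12*49) = -19*(-5 + (1/16)² - 588) = -19*(-5 + 1/256 - 588) = -19*(-151807/256) = 2884333/256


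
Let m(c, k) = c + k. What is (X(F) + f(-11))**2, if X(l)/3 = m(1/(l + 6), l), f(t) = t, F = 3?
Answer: 25/9 ≈ 2.7778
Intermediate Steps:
X(l) = 3*l + 3/(6 + l) (X(l) = 3*(1/(l + 6) + l) = 3*(1/(6 + l) + l) = 3*(l + 1/(6 + l)) = 3*l + 3/(6 + l))
(X(F) + f(-11))**2 = (3*(1 + 3*(6 + 3))/(6 + 3) - 11)**2 = (3*(1 + 3*9)/9 - 11)**2 = (3*(1/9)*(1 + 27) - 11)**2 = (3*(1/9)*28 - 11)**2 = (28/3 - 11)**2 = (-5/3)**2 = 25/9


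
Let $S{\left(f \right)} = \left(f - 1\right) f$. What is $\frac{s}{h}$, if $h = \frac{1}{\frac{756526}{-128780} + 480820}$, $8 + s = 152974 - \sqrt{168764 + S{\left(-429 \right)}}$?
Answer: $\frac{2367884734014371}{32195} - \frac{30959621537 \sqrt{353234}}{64390} \approx 7.3262 \cdot 10^{10}$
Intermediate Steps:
$S{\left(f \right)} = f \left(-1 + f\right)$ ($S{\left(f \right)} = \left(-1 + f\right) f = f \left(-1 + f\right)$)
$s = 152966 - \sqrt{353234}$ ($s = -8 + \left(152974 - \sqrt{168764 - 429 \left(-1 - 429\right)}\right) = -8 + \left(152974 - \sqrt{168764 - -184470}\right) = -8 + \left(152974 - \sqrt{168764 + 184470}\right) = -8 + \left(152974 - \sqrt{353234}\right) = 152966 - \sqrt{353234} \approx 1.5237 \cdot 10^{5}$)
$h = \frac{64390}{30959621537}$ ($h = \frac{1}{756526 \left(- \frac{1}{128780}\right) + 480820} = \frac{1}{- \frac{378263}{64390} + 480820} = \frac{1}{\frac{30959621537}{64390}} = \frac{64390}{30959621537} \approx 2.0798 \cdot 10^{-6}$)
$\frac{s}{h} = \frac{152966 - \sqrt{353234}}{\frac{64390}{30959621537}} = \left(152966 - \sqrt{353234}\right) \frac{30959621537}{64390} = \frac{2367884734014371}{32195} - \frac{30959621537 \sqrt{353234}}{64390}$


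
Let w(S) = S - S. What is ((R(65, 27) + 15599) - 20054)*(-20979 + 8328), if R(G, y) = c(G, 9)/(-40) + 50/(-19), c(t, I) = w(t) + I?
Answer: 42861221121/760 ≈ 5.6396e+7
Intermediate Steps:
w(S) = 0
c(t, I) = I (c(t, I) = 0 + I = I)
R(G, y) = -2171/760 (R(G, y) = 9/(-40) + 50/(-19) = 9*(-1/40) + 50*(-1/19) = -9/40 - 50/19 = -2171/760)
((R(65, 27) + 15599) - 20054)*(-20979 + 8328) = ((-2171/760 + 15599) - 20054)*(-20979 + 8328) = (11853069/760 - 20054)*(-12651) = -3387971/760*(-12651) = 42861221121/760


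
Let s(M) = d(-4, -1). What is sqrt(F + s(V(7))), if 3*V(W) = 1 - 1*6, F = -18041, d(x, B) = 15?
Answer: I*sqrt(18026) ≈ 134.26*I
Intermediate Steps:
V(W) = -5/3 (V(W) = (1 - 1*6)/3 = (1 - 6)/3 = (1/3)*(-5) = -5/3)
s(M) = 15
sqrt(F + s(V(7))) = sqrt(-18041 + 15) = sqrt(-18026) = I*sqrt(18026)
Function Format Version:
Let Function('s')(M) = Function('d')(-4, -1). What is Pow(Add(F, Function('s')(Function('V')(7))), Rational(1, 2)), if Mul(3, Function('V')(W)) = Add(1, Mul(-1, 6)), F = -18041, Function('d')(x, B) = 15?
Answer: Mul(I, Pow(18026, Rational(1, 2))) ≈ Mul(134.26, I)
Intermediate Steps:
Function('V')(W) = Rational(-5, 3) (Function('V')(W) = Mul(Rational(1, 3), Add(1, Mul(-1, 6))) = Mul(Rational(1, 3), Add(1, -6)) = Mul(Rational(1, 3), -5) = Rational(-5, 3))
Function('s')(M) = 15
Pow(Add(F, Function('s')(Function('V')(7))), Rational(1, 2)) = Pow(Add(-18041, 15), Rational(1, 2)) = Pow(-18026, Rational(1, 2)) = Mul(I, Pow(18026, Rational(1, 2)))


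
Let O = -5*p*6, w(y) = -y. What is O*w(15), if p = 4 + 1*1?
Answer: 2250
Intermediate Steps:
p = 5 (p = 4 + 1 = 5)
O = -150 (O = -5*5*6 = -25*6 = -150)
O*w(15) = -(-150)*15 = -150*(-15) = 2250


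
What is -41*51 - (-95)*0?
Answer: -2091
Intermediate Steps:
-41*51 - (-95)*0 = -2091 - 19*0 = -2091 + 0 = -2091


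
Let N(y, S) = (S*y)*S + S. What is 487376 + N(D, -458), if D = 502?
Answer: 105788446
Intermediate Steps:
N(y, S) = S + y*S**2 (N(y, S) = y*S**2 + S = S + y*S**2)
487376 + N(D, -458) = 487376 - 458*(1 - 458*502) = 487376 - 458*(1 - 229916) = 487376 - 458*(-229915) = 487376 + 105301070 = 105788446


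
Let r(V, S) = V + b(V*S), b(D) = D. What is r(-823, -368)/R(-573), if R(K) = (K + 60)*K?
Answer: 302041/293949 ≈ 1.0275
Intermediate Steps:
R(K) = K*(60 + K) (R(K) = (60 + K)*K = K*(60 + K))
r(V, S) = V + S*V (r(V, S) = V + V*S = V + S*V)
r(-823, -368)/R(-573) = (-823*(1 - 368))/((-573*(60 - 573))) = (-823*(-367))/((-573*(-513))) = 302041/293949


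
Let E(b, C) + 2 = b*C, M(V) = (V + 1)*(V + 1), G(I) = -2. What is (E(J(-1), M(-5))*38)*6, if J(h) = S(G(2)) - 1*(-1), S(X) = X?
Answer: -4104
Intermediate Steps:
M(V) = (1 + V)**2 (M(V) = (1 + V)*(1 + V) = (1 + V)**2)
J(h) = -1 (J(h) = -2 - 1*(-1) = -2 + 1 = -1)
E(b, C) = -2 + C*b (E(b, C) = -2 + b*C = -2 + C*b)
(E(J(-1), M(-5))*38)*6 = ((-2 + (1 - 5)**2*(-1))*38)*6 = ((-2 + (-4)**2*(-1))*38)*6 = ((-2 + 16*(-1))*38)*6 = ((-2 - 16)*38)*6 = -18*38*6 = -684*6 = -4104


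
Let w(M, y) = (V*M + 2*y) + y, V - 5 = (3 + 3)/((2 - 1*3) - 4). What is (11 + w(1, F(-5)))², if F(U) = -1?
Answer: 3481/25 ≈ 139.24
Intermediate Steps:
V = 19/5 (V = 5 + (3 + 3)/((2 - 1*3) - 4) = 5 + 6/((2 - 3) - 4) = 5 + 6/(-1 - 4) = 5 + 6/(-5) = 5 + 6*(-⅕) = 5 - 6/5 = 19/5 ≈ 3.8000)
w(M, y) = 3*y + 19*M/5 (w(M, y) = (19*M/5 + 2*y) + y = (2*y + 19*M/5) + y = 3*y + 19*M/5)
(11 + w(1, F(-5)))² = (11 + (3*(-1) + (19/5)*1))² = (11 + (-3 + 19/5))² = (11 + ⅘)² = (59/5)² = 3481/25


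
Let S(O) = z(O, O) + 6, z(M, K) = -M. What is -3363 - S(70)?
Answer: -3299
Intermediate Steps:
S(O) = 6 - O (S(O) = -O + 6 = 6 - O)
-3363 - S(70) = -3363 - (6 - 1*70) = -3363 - (6 - 70) = -3363 - 1*(-64) = -3363 + 64 = -3299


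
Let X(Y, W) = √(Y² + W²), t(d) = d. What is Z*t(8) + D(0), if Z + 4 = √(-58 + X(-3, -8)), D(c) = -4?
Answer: -36 + 8*I*√(58 - √73) ≈ -36.0 + 56.26*I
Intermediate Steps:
X(Y, W) = √(W² + Y²)
Z = -4 + √(-58 + √73) (Z = -4 + √(-58 + √((-8)² + (-3)²)) = -4 + √(-58 + √(64 + 9)) = -4 + √(-58 + √73) ≈ -4.0 + 7.0325*I)
Z*t(8) + D(0) = (-4 + I*√(58 - √73))*8 - 4 = (-32 + 8*I*√(58 - √73)) - 4 = -36 + 8*I*√(58 - √73)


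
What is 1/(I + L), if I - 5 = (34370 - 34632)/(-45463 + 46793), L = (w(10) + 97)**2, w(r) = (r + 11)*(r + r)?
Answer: 665/177750379 ≈ 3.7412e-6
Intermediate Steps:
w(r) = 2*r*(11 + r) (w(r) = (11 + r)*(2*r) = 2*r*(11 + r))
L = 267289 (L = (2*10*(11 + 10) + 97)**2 = (2*10*21 + 97)**2 = (420 + 97)**2 = 517**2 = 267289)
I = 3194/665 (I = 5 + (34370 - 34632)/(-45463 + 46793) = 5 - 262/1330 = 5 - 262*1/1330 = 5 - 131/665 = 3194/665 ≈ 4.8030)
1/(I + L) = 1/(3194/665 + 267289) = 1/(177750379/665) = 665/177750379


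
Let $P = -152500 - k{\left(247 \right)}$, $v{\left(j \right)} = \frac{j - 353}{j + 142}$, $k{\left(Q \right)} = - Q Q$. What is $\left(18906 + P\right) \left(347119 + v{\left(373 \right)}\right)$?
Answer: $- \frac{2595150449685}{103} \approx -2.5196 \cdot 10^{10}$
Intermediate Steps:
$k{\left(Q \right)} = - Q^{2}$
$v{\left(j \right)} = \frac{-353 + j}{142 + j}$
$P = -91491$ ($P = -152500 - - 247^{2} = -152500 - \left(-1\right) 61009 = -152500 - -61009 = -152500 + 61009 = -91491$)
$\left(18906 + P\right) \left(347119 + v{\left(373 \right)}\right) = \left(18906 - 91491\right) \left(347119 + \frac{-353 + 373}{142 + 373}\right) = - 72585 \left(347119 + \frac{1}{515} \cdot 20\right) = - 72585 \left(347119 + \frac{4}{103}\right) = \left(-72585\right) \frac{35753261}{103} = - \frac{2595150449685}{103}$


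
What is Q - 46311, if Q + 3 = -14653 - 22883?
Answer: -83850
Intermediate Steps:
Q = -37539 (Q = -3 + (-14653 - 22883) = -3 - 37536 = -37539)
Q - 46311 = -37539 - 46311 = -83850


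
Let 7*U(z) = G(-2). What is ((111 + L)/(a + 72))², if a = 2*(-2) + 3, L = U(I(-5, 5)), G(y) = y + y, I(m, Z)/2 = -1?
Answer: 597529/247009 ≈ 2.4191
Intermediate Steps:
I(m, Z) = -2 (I(m, Z) = 2*(-1) = -2)
G(y) = 2*y
U(z) = -4/7 (U(z) = (2*(-2))/7 = (⅐)*(-4) = -4/7)
L = -4/7 ≈ -0.57143
a = -1 (a = -4 + 3 = -1)
((111 + L)/(a + 72))² = ((111 - 4/7)/(-1 + 72))² = ((773/7)/71)² = ((773/7)*(1/71))² = (773/497)² = 597529/247009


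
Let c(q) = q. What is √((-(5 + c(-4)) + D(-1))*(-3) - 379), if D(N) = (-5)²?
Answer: I*√451 ≈ 21.237*I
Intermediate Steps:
D(N) = 25
√((-(5 + c(-4)) + D(-1))*(-3) - 379) = √((-(5 - 4) + 25)*(-3) - 379) = √((-1*1 + 25)*(-3) - 379) = √((-1 + 25)*(-3) - 379) = √(24*(-3) - 379) = √(-72 - 379) = √(-451) = I*√451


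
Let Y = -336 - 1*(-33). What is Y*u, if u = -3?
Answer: 909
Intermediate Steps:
Y = -303 (Y = -336 + 33 = -303)
Y*u = -303*(-3) = 909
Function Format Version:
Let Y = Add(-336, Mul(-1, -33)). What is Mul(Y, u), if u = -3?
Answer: 909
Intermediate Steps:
Y = -303 (Y = Add(-336, 33) = -303)
Mul(Y, u) = Mul(-303, -3) = 909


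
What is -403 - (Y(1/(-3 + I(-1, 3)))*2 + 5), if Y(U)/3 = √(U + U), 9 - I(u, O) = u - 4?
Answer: -408 - 6*√22/11 ≈ -410.56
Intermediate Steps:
I(u, O) = 13 - u (I(u, O) = 9 - (u - 4) = 9 - (-4 + u) = 9 + (4 - u) = 13 - u)
Y(U) = 3*√2*√U (Y(U) = 3*√(U + U) = 3*√(2*U) = 3*(√2*√U) = 3*√2*√U)
-403 - (Y(1/(-3 + I(-1, 3)))*2 + 5) = -403 - ((3*√2*√(1/(-3 + (13 - 1*(-1)))))*2 + 5) = -403 - ((3*√2*√(1/(-3 + (13 + 1))))*2 + 5) = -403 - ((3*√2*√(1/(-3 + 14)))*2 + 5) = -403 - ((3*√2*√(1/11))*2 + 5) = -403 - ((3*√2*(√11/11))*2 + 5) = -403 - ((3*√22/11)*2 + 5) = -403 - (6*√22/11 + 5) = -403 - (5 + 6*√22/11) = -403 + (-5 - 6*√22/11) = -408 - 6*√22/11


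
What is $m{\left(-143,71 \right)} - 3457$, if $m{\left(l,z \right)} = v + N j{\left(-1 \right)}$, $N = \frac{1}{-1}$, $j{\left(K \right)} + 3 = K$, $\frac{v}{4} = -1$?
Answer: $-3457$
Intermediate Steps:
$v = -4$ ($v = 4 \left(-1\right) = -4$)
$j{\left(K \right)} = -3 + K$
$N = -1$
$m{\left(l,z \right)} = 0$ ($m{\left(l,z \right)} = -4 - \left(-3 - 1\right) = -4 - -4 = -4 + 4 = 0$)
$m{\left(-143,71 \right)} - 3457 = 0 - 3457 = -3457$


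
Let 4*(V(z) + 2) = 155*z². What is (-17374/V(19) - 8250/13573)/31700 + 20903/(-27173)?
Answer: -14800437898589201/19238472493593150 ≈ -0.76931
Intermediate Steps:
V(z) = -2 + 155*z²/4 (V(z) = -2 + (155*z²)/4 = -2 + 155*z²/4)
(-17374/V(19) - 8250/13573)/31700 + 20903/(-27173) = (-17374/(-2 + (155/4)*19²) - 8250/13573)/31700 + 20903/(-27173) = (-17374/(-2 + (155/4)*361) - 8250*1/13573)*(1/31700) + 20903*(-1/27173) = (-17374/(-2 + 55955/4) - 8250/13573)*(1/31700) - 20903/27173 = (-17374/55947/4 - 8250/13573)*(1/31700) - 20903/27173 = (-17374*4/55947 - 8250/13573)*(1/31700) - 20903/27173 = (-4088/3291 - 8250/13573)*(1/31700) - 20903/27173 = -82637174/44668743*1/31700 - 20903/27173 = -41318587/707999576550 - 20903/27173 = -14800437898589201/19238472493593150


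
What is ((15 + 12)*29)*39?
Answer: 30537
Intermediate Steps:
((15 + 12)*29)*39 = (27*29)*39 = 783*39 = 30537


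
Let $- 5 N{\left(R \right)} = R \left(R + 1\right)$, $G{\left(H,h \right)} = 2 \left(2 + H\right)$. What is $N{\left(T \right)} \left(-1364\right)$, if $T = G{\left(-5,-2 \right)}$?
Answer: $8184$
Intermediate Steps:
$G{\left(H,h \right)} = 4 + 2 H$
$T = -6$ ($T = 4 + 2 \left(-5\right) = 4 - 10 = -6$)
$N{\left(R \right)} = - \frac{R \left(1 + R\right)}{5}$ ($N{\left(R \right)} = - \frac{R \left(R + 1\right)}{5} = - \frac{R \left(1 + R\right)}{5}$)
$N{\left(T \right)} \left(-1364\right) = \left(- \frac{1}{5}\right) \left(-6\right) \left(1 - 6\right) \left(-1364\right) = \left(- \frac{1}{5}\right) \left(-6\right) \left(-5\right) \left(-1364\right) = \left(-6\right) \left(-1364\right) = 8184$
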